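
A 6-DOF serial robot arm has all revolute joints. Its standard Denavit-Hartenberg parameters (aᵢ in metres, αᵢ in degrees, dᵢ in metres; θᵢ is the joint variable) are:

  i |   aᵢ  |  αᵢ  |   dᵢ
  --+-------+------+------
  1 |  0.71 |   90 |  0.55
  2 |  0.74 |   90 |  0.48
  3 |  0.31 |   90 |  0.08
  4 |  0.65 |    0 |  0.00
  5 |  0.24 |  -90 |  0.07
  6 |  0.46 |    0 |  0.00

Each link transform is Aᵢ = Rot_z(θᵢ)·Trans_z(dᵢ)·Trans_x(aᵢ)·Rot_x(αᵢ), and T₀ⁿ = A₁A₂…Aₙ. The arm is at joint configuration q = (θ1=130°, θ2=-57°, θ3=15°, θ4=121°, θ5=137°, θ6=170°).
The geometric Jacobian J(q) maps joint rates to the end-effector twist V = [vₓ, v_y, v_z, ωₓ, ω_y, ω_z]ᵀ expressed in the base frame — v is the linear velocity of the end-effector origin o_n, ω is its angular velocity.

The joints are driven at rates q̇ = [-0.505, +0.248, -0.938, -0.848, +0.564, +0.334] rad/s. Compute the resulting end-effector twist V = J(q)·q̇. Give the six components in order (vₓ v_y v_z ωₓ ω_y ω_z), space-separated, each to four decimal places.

0.0887 0.1837 -0.7152 -0.1629 1.1383 -0.1593

o_n = [0.1135, 0.6341, -0.5448]
J₁: ẑ×o_n = [-0.6341, 0.1135, 0.0000], ω = ẑ
J2: z=[0.7660, 0.6428, 0.0000] o=[-0.4564, 0.5439, 0.5500] → [-0.7037, 0.8387, -0.2972, 0.7660, 0.6428, 0.0000]
J3: z=[0.5391, -0.6425, -0.5446] o=[-0.3477, 1.1612, -0.0706] → [0.0176, 0.0044, 0.0122, 0.5391, -0.6425, -0.5446]
J4: z=[-0.8306, -0.5129, -0.2171] o=[-0.3480, 1.2863, -0.3653] → [-0.0495, -0.2492, 0.7783, -0.8306, -0.5129, -0.2171]
J5: z=[-0.8306, -0.5129, -0.2171] o=[-0.0008, 0.7377, -0.3976] → [0.0530, -0.1471, 0.1447, -0.8306, -0.5129, -0.2171]
J6: z=[-0.2489, 0.6905, -0.6792] o=[-0.1785, 0.8242, -0.2445] → [-0.3365, -0.2731, -0.1543, -0.2489, 0.6905, -0.6792]
V = J·q̇ = [0.0887, 0.1837, -0.7152, -0.1629, 1.1383, -0.1593]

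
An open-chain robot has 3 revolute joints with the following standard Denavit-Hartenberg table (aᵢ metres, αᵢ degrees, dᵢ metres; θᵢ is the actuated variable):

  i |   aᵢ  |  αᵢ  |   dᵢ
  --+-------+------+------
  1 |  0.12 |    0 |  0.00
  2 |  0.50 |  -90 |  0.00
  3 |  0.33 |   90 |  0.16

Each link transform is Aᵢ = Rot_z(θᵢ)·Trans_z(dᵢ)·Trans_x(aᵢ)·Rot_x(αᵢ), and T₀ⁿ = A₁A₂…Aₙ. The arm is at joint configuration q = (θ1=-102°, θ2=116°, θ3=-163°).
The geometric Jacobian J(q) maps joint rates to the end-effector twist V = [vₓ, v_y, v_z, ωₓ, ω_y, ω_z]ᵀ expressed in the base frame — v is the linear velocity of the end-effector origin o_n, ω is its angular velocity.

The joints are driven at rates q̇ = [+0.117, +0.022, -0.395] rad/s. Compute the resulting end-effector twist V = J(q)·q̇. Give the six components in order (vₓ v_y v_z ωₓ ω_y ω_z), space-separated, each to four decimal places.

-0.0510 0.0074 -0.1247 0.0956 -0.3833 0.1390

o_n = [0.1153, 0.0825, 0.0965]
J₁: ẑ×o_n = [-0.0825, 0.1153, 0.0000], ω = ẑ
J2: z=[0.0000, 0.0000, 1.0000] o=[-0.0249, -0.1174, 0.0000] → [-0.1999, 0.1402, 0.0000, 0.0000, 0.0000, 1.0000]
J3: z=[-0.2419, 0.9703, 0.0000] o=[0.4602, 0.0036, 0.0000] → [0.0936, 0.0233, 0.3156, -0.2419, 0.9703, 0.0000]
V = J·q̇ = [-0.0510, 0.0074, -0.1247, 0.0956, -0.3833, 0.1390]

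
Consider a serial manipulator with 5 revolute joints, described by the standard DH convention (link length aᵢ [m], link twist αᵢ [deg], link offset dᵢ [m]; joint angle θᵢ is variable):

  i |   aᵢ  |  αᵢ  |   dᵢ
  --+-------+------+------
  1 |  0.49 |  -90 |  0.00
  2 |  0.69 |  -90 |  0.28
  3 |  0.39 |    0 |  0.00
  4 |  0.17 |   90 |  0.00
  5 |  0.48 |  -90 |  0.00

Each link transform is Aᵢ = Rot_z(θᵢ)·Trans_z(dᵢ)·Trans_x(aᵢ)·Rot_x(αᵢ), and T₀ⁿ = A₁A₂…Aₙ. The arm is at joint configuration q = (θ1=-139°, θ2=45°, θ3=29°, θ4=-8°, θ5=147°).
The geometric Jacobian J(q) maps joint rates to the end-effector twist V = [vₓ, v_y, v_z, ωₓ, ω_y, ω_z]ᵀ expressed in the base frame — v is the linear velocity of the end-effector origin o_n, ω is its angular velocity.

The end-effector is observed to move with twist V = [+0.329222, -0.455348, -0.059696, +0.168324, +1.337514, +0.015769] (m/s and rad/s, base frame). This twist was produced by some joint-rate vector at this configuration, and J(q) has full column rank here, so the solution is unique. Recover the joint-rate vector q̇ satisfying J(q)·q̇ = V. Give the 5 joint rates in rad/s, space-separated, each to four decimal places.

0.7380 -0.3790 0.8890 0.3320 -0.5570

o_n = [-0.5504, -0.7093, -0.7604]
J₁: ẑ×o_n = [0.7093, -0.5504, 0.0000], ω = ẑ
J2: z=[0.6561, -0.7547, 0.0000] o=[-0.3698, -0.3215, 0.0000] → [0.5739, 0.4989, -0.3907, 0.6561, -0.7547, 0.0000]
J3: z=[0.5337, 0.4639, -0.7071] o=[-0.5543, -0.8529, -0.4879] → [-0.0249, 0.1426, 0.0748, 0.5337, 0.4639, -0.7071]
J4: z=[0.5337, 0.4639, -0.7071] o=[-0.8604, -0.8684, -0.7291] → [0.0980, -0.2025, -0.0589, 0.5337, 0.4639, -0.7071]
J5: z=[0.4212, -0.8708, -0.2534] o=[-0.9851, -0.8961, -0.8413] → [-0.0231, -0.1442, 0.4572, 0.4212, -0.8708, -0.2534]
q̇ = J⁺·V = [0.7380, -0.3790, 0.8890, 0.3320, -0.5570]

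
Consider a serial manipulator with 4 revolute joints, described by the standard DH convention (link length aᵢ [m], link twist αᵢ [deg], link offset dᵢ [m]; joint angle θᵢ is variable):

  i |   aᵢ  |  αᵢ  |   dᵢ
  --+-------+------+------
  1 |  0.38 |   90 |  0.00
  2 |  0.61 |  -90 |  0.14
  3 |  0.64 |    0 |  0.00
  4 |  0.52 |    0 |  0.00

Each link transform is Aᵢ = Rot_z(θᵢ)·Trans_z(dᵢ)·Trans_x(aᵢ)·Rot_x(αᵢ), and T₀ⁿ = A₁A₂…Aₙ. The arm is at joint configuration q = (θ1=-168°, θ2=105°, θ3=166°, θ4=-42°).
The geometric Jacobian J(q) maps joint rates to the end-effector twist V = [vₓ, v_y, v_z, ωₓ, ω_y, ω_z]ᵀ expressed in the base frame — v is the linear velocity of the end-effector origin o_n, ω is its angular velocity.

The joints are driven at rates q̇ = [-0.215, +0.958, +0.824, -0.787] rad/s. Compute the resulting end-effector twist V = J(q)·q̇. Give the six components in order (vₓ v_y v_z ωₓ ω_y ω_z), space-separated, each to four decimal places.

-0.5324 0.5217 -0.0638 -0.1642 0.9445 -0.2246

o_n = [-0.3554, -0.5314, -0.2915]
J₁: ẑ×o_n = [0.5314, -0.3554, 0.0000], ω = ẑ
J2: z=[-0.2079, 0.9781, 0.0000] o=[-0.3717, -0.0790, 0.0000] → [-0.2851, -0.0606, 0.0781, -0.2079, 0.9781, 0.0000]
J3: z=[0.9448, 0.2008, -0.2588] o=[-0.2464, 0.0908, 0.5892] → [-0.3379, 0.8603, -0.5660, 0.9448, 0.2008, -0.2588]
J4: z=[0.9448, 0.2008, -0.2588] o=[-0.3714, -0.0941, -0.0106] → [-0.1696, 0.2612, -0.4164, 0.9448, 0.2008, -0.2588]
V = J·q̇ = [-0.5324, 0.5217, -0.0638, -0.1642, 0.9445, -0.2246]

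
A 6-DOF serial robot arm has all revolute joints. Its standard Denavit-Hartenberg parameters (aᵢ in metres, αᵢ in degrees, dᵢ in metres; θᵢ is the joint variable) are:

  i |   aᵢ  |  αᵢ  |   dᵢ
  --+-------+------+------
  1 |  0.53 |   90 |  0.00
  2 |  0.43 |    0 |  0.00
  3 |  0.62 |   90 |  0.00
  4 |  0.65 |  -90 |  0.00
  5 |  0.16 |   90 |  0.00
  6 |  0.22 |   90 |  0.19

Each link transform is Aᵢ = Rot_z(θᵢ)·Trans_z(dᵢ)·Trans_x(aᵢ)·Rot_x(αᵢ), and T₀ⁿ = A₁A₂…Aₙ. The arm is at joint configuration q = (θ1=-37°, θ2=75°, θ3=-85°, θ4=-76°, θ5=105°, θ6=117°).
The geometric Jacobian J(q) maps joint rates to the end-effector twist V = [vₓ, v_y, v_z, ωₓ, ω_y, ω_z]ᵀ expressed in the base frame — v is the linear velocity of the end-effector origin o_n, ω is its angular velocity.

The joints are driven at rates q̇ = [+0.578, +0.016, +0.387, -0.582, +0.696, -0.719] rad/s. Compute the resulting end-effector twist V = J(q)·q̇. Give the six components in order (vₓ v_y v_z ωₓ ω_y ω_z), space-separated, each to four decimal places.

o_n = [1.7690, -0.3986, 0.3459]
J₁: ẑ×o_n = [0.3986, 1.7690, -0.0000], ω = ẑ
J2: z=[-0.6018, -0.7986, 0.0000] o=[0.4233, -0.3190, 0.0000] → [-0.2763, 0.2082, 1.1227, -0.6018, -0.7986, 0.0000]
J3: z=[-0.6018, -0.7986, 0.0000] o=[0.5122, -0.3859, 0.4153] → [0.0555, -0.0418, 1.0114, -0.6018, -0.7986, 0.0000]
J4: z=[-0.1387, 0.1045, -0.9848] o=[0.9998, -0.7534, 0.3077] → [0.3534, -0.7522, -0.1296, -0.1387, 0.1045, -0.9848]
J5: z=[0.6175, -0.7683, -0.1685] o=[1.5030, -0.3429, 0.2804] → [-0.0597, -0.0853, 0.1699, 0.6175, -0.7683, -0.1685]
J6: z=[0.7837, 0.5830, 0.2143] o=[1.4924, -0.3852, 0.4343] → [-0.0487, 0.1286, -0.1718, 0.7837, 0.5830, 0.2143]
V = J·q̇ = [0.0352, 1.2956, 0.7266, -0.2955, -1.3365, 0.8798]

0.0352 1.2956 0.7266 -0.2955 -1.3365 0.8798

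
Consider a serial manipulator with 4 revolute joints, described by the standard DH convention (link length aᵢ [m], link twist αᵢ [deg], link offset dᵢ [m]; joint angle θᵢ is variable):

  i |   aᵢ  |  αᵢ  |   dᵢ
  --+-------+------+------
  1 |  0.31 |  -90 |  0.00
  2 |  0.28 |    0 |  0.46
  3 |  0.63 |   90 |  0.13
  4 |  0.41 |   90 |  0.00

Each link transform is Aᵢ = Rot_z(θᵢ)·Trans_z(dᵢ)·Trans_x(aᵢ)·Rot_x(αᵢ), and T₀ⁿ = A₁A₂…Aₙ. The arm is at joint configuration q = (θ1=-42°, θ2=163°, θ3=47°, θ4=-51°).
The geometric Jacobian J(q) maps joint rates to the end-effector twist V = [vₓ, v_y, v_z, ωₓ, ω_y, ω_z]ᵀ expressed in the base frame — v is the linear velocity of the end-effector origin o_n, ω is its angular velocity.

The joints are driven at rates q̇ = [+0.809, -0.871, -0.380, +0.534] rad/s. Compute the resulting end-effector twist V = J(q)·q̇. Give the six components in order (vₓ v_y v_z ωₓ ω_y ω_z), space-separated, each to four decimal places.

o_n = [-0.3585, 0.6880, 0.3621]
J₁: ẑ×o_n = [-0.6880, -0.3585, 0.0000], ω = ẑ
J2: z=[0.6691, 0.7431, 0.0000] o=[0.2304, -0.2074, 0.0000] → [0.2691, -0.2423, 1.0368, 0.6691, 0.7431, 0.0000]
J3: z=[0.6691, 0.7431, 0.0000] o=[0.3392, 0.3136, -0.0819] → [0.3300, -0.2971, 0.7690, 0.6691, 0.7431, 0.0000]
J4: z=[-0.3716, 0.3346, -0.8660] o=[0.0207, 0.7753, 0.2331] → [-0.0324, 0.3764, 0.1593, -0.3716, 0.3346, -0.8660]
V = J·q̇ = [-0.9337, 0.2349, -1.1102, -1.0355, -0.7510, 0.3465]

-0.9337 0.2349 -1.1102 -1.0355 -0.7510 0.3465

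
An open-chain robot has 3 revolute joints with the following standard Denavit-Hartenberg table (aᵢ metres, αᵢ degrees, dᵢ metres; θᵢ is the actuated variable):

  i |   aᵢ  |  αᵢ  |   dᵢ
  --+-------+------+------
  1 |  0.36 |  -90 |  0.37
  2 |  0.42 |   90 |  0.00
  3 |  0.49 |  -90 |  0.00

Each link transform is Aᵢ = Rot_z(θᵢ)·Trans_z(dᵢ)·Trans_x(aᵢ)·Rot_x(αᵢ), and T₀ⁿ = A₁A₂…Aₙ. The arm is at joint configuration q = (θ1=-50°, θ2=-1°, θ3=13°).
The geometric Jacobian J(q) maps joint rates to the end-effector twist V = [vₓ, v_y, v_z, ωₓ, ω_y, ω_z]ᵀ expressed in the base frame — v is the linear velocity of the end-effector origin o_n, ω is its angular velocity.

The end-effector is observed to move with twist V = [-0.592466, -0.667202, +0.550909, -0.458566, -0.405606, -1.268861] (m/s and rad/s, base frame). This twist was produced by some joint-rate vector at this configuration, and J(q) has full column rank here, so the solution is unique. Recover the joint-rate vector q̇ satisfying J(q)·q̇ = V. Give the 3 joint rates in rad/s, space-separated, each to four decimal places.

-0.3550 -0.6120 -0.9140

o_n = [0.8926, -0.8923, 0.3857]
J₁: ẑ×o_n = [0.8923, 0.8926, -0.0000], ω = ẑ
J2: z=[0.7660, 0.6428, 0.0000] o=[0.2314, -0.2758, 0.3700] → [0.0101, -0.0120, -0.8973, 0.7660, 0.6428, 0.0000]
J3: z=[-0.0112, 0.0134, 0.9998] o=[0.5013, -0.5975, 0.3773] → [0.2949, 0.3913, -0.0019, -0.0112, 0.0134, 0.9998]
q̇ = J⁺·V = [-0.3550, -0.6120, -0.9140]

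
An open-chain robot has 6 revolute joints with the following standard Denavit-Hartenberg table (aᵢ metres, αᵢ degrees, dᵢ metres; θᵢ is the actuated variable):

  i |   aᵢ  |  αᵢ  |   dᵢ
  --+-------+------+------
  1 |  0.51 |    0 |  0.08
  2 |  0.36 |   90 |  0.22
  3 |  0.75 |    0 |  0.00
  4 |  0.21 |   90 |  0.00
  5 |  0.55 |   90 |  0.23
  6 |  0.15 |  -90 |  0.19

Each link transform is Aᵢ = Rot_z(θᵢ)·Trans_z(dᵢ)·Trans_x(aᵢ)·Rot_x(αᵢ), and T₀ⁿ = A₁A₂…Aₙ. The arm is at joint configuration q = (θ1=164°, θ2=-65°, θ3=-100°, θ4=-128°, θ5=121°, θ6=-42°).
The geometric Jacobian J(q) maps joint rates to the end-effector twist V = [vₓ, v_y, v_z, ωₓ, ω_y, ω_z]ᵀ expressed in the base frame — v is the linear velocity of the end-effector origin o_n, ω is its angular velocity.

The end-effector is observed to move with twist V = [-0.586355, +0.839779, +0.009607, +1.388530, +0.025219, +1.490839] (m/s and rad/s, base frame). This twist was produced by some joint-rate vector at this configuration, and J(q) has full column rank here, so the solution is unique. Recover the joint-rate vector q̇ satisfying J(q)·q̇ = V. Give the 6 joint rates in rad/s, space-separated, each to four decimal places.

0.4840 0.7290 0.5460 0.6280 0.0430 0.3910

o_n = [0.1188, 0.5454, -0.3280]
J₁: ẑ×o_n = [-0.5454, 0.1188, 0.0000], ω = ẑ
J2: z=[0.0000, 0.0000, 1.0000] o=[-0.4902, 0.1406, 0.0800] → [-0.4048, 0.6090, 0.0000, 0.0000, 0.0000, 1.0000]
J3: z=[0.9877, 0.1564, 0.0000] o=[-0.5466, 0.4961, 0.3000] → [-0.0982, 0.6202, -0.0554, 0.9877, 0.1564, 0.0000]
J4: z=[0.9877, 0.1564, 0.0000] o=[-0.5262, 0.3675, -0.4386] → [0.0173, -0.1093, 0.0748, 0.9877, 0.1564, 0.0000]
J5: z=[-0.1163, 0.7340, 0.6691] o=[-0.5042, 0.2287, -0.2825] → [-0.2452, 0.4116, -0.4941, -0.1163, 0.7340, 0.6691]
J6: z=[0.5984, -0.4859, 0.6370] o=[-0.0950, 0.6585, -0.3392] → [0.0666, 0.1294, 0.0362, 0.5984, -0.4859, 0.6370]
q̇ = J⁺·V = [0.4840, 0.7290, 0.5460, 0.6280, 0.0430, 0.3910]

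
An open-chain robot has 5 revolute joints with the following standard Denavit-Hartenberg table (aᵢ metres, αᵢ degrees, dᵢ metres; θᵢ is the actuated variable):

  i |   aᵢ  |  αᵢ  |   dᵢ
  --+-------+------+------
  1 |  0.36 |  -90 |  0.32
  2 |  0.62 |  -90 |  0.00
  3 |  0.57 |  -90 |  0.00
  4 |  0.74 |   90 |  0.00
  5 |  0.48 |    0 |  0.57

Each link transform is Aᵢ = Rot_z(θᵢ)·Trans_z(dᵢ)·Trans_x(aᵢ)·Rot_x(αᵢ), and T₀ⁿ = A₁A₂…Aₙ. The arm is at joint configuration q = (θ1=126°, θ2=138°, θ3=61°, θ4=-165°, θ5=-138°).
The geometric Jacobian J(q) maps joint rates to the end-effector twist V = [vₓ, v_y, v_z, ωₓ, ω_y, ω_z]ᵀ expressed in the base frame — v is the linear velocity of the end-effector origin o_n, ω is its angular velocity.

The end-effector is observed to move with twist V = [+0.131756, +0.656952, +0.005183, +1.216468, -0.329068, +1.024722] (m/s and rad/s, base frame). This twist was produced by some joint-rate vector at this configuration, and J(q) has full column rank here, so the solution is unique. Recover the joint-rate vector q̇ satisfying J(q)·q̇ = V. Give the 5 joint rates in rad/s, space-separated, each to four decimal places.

o_n = [-0.0735, -0.0859, -0.6352]
J₁: ẑ×o_n = [0.0859, -0.0735, 0.0000], ω = ẑ
J2: z=[-0.8090, -0.5878, 0.0000] o=[-0.2116, 0.2912, 0.3200] → [0.5615, -0.7728, 0.3863, -0.8090, -0.5878, 0.0000]
J3: z=[0.3933, -0.5413, 0.7431] o=[0.0592, -0.0815, -0.0949] → [0.2958, 0.1139, -0.0736, 0.3933, -0.5413, 0.7431]
J4: z=[0.0102, 0.8108, 0.5852] o=[0.5832, 0.0454, -0.2798] → [-0.2113, -0.3808, 0.5312, 0.0102, 0.8108, 0.5852]
J5: z=[-0.6178, 0.4653, -0.6339] o=[0.0014, -0.2174, 0.0944] → [-0.2562, -0.4033, -0.0463, -0.6178, 0.4653, -0.6339]
q̇ = J⁺·V = [-0.3850, -0.4220, 0.8880, 0.3660, -0.8450]

-0.3850 -0.4220 0.8880 0.3660 -0.8450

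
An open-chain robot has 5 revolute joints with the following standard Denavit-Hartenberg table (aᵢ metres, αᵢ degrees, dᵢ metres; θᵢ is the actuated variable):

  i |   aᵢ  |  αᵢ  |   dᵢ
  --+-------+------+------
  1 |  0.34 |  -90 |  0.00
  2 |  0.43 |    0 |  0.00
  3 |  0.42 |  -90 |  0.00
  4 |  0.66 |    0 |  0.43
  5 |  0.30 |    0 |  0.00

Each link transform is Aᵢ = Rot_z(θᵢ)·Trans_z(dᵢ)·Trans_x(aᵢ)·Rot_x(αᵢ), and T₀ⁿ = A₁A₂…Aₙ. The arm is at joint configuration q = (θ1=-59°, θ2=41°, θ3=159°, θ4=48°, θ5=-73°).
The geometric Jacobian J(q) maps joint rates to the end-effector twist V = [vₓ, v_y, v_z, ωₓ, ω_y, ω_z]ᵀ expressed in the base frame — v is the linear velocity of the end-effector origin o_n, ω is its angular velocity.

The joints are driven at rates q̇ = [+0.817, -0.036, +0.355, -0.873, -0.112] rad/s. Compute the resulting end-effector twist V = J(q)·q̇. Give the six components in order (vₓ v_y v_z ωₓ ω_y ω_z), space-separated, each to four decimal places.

0.5240 -0.0058 0.4083 0.0999 0.4531 -0.1086

o_n = [-0.4423, 0.0300, 0.5096]
J₁: ẑ×o_n = [-0.0300, -0.4423, 0.0000], ω = ẑ
J2: z=[0.8572, 0.5150, 0.0000] o=[0.1751, -0.2914, 0.0000] → [0.2625, -0.4369, 0.5936, 0.8572, 0.5150, 0.0000]
J3: z=[0.8572, 0.5150, 0.0000] o=[0.3423, -0.5696, -0.2821] → [0.4078, -0.6787, 0.9181, 0.8572, 0.5150, 0.0000]
J4: z=[0.1762, -0.2932, 0.9397] o=[0.1390, -0.2313, -0.1385] → [-0.4356, -0.6604, -0.1244, 0.1762, -0.2932, 0.9397]
J5: z=[0.1762, -0.2932, 0.9397] o=[-0.4194, -0.2543, 0.4167] → [-0.2944, -0.0379, 0.0434, 0.1762, -0.2932, 0.9397]
V = J·q̇ = [0.5240, -0.0058, 0.4083, 0.0999, 0.4531, -0.1086]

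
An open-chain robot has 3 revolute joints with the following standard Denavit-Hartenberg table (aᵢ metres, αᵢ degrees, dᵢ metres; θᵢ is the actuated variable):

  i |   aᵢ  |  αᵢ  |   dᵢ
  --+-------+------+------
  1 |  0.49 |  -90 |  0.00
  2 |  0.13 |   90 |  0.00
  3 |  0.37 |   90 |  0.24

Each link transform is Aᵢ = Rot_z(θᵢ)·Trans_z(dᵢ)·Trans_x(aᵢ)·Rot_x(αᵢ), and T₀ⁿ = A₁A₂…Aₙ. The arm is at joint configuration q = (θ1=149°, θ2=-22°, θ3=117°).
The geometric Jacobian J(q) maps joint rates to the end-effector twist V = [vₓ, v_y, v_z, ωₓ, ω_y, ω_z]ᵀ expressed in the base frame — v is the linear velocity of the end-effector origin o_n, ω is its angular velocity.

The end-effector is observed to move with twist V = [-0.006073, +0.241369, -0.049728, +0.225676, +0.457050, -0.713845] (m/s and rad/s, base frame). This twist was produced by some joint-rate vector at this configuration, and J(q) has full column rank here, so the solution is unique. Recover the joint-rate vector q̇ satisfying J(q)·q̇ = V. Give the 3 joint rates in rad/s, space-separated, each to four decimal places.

-0.6100 -0.5080 -0.1120

o_n = [-0.4826, -0.0947, 0.2083]
J₁: ẑ×o_n = [0.0947, -0.4826, 0.0000], ω = ẑ
J2: z=[-0.5150, -0.8572, 0.0000] o=[-0.4200, 0.2524, 0.0000] → [-0.1785, 0.1073, 0.1251, -0.5150, -0.8572, 0.0000]
J3: z=[0.3211, -0.1929, 0.9272] o=[-0.5233, 0.3144, 0.0487] → [0.3485, -0.0134, -0.1235, 0.3211, -0.1929, 0.9272]
q̇ = J⁺·V = [-0.6100, -0.5080, -0.1120]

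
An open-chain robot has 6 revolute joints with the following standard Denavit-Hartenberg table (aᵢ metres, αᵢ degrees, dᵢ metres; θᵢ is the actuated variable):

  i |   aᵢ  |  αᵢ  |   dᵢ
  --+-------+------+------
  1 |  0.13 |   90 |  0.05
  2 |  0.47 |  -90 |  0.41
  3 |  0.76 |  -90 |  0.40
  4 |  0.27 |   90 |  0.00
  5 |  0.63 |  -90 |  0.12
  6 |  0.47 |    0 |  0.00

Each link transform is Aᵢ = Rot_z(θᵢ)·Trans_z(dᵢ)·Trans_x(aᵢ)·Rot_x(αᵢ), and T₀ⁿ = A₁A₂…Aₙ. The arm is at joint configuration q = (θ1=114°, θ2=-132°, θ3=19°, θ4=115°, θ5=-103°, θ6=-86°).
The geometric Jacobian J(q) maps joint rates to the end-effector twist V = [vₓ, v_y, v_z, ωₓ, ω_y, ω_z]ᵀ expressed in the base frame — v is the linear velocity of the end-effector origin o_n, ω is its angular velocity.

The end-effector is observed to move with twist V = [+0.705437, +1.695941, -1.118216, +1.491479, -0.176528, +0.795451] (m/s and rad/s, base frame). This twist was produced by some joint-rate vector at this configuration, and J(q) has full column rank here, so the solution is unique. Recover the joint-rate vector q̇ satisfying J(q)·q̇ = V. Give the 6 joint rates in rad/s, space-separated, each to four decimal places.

0.0710 0.7120 -0.8950 -0.4850 -0.1240 0.2410

o_n = [1.0023, -0.7365, -1.3564]
J₁: ẑ×o_n = [0.7365, 1.0023, -0.0000], ω = ẑ
J2: z=[0.9135, 0.4067, 0.0000] o=[-0.0529, 0.1188, 0.0500] → [-0.5721, 1.2849, -1.2104, 0.9135, 0.4067, 0.0000]
J3: z=[-0.3023, 0.6789, -0.6691] o=[0.4496, -0.0018, -0.2993] → [-1.2093, -0.6894, -0.1531, -0.3023, 0.6789, -0.6691]
J4: z=[-0.9524, -0.1856, 0.2419] o=[0.2982, -0.2701, -1.1009] → [0.1602, -0.0730, 0.5748, -0.9524, -0.1856, 0.2419]
J5: z=[0.0914, -0.9308, -0.3540] o=[0.3768, -0.3552, -0.8570] → [0.3298, -0.1758, 0.5473, 0.0914, -0.9308, -0.3540]
J6: z=[0.4977, -0.2652, 0.8258] o=[0.9311, -0.3083, -1.1761] → [0.4014, 0.1485, -0.1942, 0.4977, -0.2652, 0.8258]
q̇ = J⁺·V = [0.0710, 0.7120, -0.8950, -0.4850, -0.1240, 0.2410]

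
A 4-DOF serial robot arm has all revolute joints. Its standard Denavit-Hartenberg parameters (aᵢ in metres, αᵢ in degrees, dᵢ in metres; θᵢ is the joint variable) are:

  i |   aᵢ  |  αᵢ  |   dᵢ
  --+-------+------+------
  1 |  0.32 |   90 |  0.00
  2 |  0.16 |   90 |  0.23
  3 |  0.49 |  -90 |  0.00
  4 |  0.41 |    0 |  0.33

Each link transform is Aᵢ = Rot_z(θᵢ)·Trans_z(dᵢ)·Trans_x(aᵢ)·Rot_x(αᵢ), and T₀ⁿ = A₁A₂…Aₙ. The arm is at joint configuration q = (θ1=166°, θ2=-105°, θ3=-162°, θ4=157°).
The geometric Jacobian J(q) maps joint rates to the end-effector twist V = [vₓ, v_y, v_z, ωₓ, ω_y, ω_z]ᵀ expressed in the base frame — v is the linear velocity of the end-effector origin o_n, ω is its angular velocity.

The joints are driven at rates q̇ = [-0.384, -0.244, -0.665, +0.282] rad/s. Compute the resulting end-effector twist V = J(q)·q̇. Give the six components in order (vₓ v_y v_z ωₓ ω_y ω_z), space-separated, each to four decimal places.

0.0979 0.1655 0.1820 -0.7253 -0.3470 -0.6403

o_n = [-0.4504, -0.0100, -0.1911]
J₁: ẑ×o_n = [0.0100, -0.4504, 0.0000], ω = ẑ
J2: z=[0.2419, 0.9703, 0.0000] o=[-0.3105, 0.0774, 0.0000] → [-0.1854, 0.0462, 0.1147, 0.2419, 0.9703, 0.0000]
J3: z=[0.9372, -0.2337, 0.2588] o=[-0.2147, 0.2906, -0.1545] → [0.0863, -0.0268, -0.3368, 0.9372, -0.2337, 0.2588]
J4: z=[-0.1525, -0.9422, -0.2985] o=[-0.3683, 0.1728, 0.2956] → [0.4040, -0.0497, -0.0495, -0.1525, -0.9422, -0.2985]
V = J·q̇ = [0.0979, 0.1655, 0.1820, -0.7253, -0.3470, -0.6403]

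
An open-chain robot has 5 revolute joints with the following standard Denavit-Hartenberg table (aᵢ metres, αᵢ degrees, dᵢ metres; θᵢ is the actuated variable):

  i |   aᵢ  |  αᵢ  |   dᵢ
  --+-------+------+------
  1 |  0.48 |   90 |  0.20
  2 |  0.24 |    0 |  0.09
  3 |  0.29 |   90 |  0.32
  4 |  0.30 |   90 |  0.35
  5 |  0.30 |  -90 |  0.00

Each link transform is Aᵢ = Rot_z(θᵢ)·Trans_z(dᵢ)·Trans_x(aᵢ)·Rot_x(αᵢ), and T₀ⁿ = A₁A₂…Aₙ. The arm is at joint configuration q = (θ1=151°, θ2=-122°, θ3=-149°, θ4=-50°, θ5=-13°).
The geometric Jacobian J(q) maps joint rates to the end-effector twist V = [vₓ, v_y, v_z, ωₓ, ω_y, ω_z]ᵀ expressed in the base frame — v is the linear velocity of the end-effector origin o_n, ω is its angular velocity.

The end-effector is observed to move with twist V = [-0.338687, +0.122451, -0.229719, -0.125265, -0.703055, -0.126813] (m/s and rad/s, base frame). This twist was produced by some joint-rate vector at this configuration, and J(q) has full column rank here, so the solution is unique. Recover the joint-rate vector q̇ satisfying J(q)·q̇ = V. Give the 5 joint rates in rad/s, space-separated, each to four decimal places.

-0.0550 -0.4000 -0.2120 -0.2300 0.0990

o_n = [-0.5871, 0.2754, 0.6622]
J₁: ẑ×o_n = [-0.2754, -0.5871, 0.0000], ω = ẑ
J2: z=[0.4848, 0.8746, 0.0000] o=[-0.4198, 0.2327, 0.2000] → [0.4042, -0.2241, 0.1670, 0.4848, 0.8746, 0.0000]
J3: z=[0.4848, 0.8746, 0.0000] o=[-0.2649, 0.2498, -0.0035] → [0.5822, -0.3227, 0.2942, 0.4848, 0.8746, 0.0000]
J4: z=[-0.8745, 0.4847, -0.0175] o=[-0.1142, 0.5321, 0.2864] → [0.1777, 0.3368, 0.4537, -0.8745, 0.4847, -0.0175]
J5: z=[-0.2999, -0.5687, -0.7659] o=[-0.5347, 0.5024, 0.4731] → [-0.2813, 0.0968, 0.0383, -0.2999, -0.5687, -0.7659]
q̇ = J⁺·V = [-0.0550, -0.4000, -0.2120, -0.2300, 0.0990]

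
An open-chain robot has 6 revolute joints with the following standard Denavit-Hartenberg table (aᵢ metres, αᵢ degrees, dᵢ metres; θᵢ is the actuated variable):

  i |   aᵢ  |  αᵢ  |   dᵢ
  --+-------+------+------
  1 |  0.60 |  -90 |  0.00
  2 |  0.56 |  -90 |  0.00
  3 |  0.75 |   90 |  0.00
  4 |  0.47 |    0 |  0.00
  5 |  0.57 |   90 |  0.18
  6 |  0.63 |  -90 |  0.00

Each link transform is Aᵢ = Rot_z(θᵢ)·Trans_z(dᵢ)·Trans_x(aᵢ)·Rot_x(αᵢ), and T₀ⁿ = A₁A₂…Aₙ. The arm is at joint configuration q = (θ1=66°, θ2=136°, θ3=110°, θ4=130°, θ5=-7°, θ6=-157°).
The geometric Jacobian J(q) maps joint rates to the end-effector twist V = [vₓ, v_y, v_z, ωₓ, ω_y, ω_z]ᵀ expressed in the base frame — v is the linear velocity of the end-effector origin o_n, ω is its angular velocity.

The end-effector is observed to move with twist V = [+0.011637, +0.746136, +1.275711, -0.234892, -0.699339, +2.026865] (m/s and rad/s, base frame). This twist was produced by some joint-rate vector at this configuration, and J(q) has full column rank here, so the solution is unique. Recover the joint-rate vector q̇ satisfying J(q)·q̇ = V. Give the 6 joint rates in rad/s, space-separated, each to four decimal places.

o_n = [0.4128, -0.0644, 0.0149]
J₁: ẑ×o_n = [0.0644, 0.4128, -0.0000], ω = ẑ
J2: z=[-0.9135, 0.4067, 0.0000] o=[0.2440, 0.5481, 0.0000] → [0.0061, 0.0136, 0.4909, -0.9135, 0.4067, 0.0000]
J3: z=[-0.2825, -0.6346, 0.7193] o=[0.0802, 0.1801, -0.3890] → [-0.0804, 0.3534, 0.2802, -0.2825, -0.6346, 0.7193]
J4: z=[0.0375, -0.7566, -0.6528] o=[0.7991, 0.0620, -0.2108] → [-0.2533, 0.2437, -0.2970, 0.0375, -0.7566, -0.6528]
J5: z=[0.0375, -0.7566, -0.6528] o=[0.4078, -0.1189, -0.0236] → [0.0064, -0.0047, 0.0059, 0.0375, -0.7566, -0.6528]
J6: z=[0.6500, -0.4777, 0.5910] o=[-0.0181, -0.5096, 0.1290] → [-0.2086, 0.3289, 0.4952, 0.6500, -0.4777, 0.5910]
q̇ = J⁺·V = [0.8000, 0.6360, 0.8900, -0.8500, 0.7870, 0.9230]

0.8000 0.6360 0.8900 -0.8500 0.7870 0.9230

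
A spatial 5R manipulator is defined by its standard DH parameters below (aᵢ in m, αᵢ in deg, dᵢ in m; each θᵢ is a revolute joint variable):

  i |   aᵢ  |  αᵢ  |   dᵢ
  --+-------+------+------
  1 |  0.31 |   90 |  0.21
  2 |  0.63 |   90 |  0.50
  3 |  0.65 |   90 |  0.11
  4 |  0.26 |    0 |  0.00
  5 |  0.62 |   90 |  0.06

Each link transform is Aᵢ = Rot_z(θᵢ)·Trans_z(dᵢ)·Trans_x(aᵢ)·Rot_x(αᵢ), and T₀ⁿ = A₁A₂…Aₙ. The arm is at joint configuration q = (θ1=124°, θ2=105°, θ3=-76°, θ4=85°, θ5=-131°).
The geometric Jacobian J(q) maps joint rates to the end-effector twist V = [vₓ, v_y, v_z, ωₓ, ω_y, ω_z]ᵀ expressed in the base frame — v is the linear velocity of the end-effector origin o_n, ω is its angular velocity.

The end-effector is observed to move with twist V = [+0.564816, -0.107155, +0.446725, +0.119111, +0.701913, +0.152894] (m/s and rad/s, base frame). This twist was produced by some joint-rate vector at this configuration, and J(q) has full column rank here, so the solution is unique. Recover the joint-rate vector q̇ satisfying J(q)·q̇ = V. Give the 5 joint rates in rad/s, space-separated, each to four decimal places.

-0.3890 0.3940 0.6380 0.3740 -0.7760

o_n = [-0.4954, -0.3118, 1.0002]
J₁: ẑ×o_n = [0.3118, -0.4954, 0.0000], ω = ẑ
J2: z=[0.8290, 0.5592, 0.0000] o=[-0.1733, 0.2570, 0.2100] → [0.4419, -0.6551, -0.2914, 0.8290, 0.5592, 0.0000]
J3: z=[-0.5401, 0.8008, 0.2588] o=[0.3323, 0.4014, 0.8185] → [0.3301, -0.1161, 1.0481, -0.5401, 0.8008, 0.2588]
J4: z=[-0.3410, 0.0729, -0.9372] o=[-0.2272, 0.1031, 0.9989] → [-0.3887, 0.2519, 0.1610, -0.3410, 0.0729, -0.9372]
J5: z=[-0.3410, 0.0729, -0.9372] o=[-0.3845, 0.2970, 1.0712] → [-0.5758, 0.0798, 0.2157, -0.3410, 0.0729, -0.9372]
q̇ = J⁺·V = [-0.3890, 0.3940, 0.6380, 0.3740, -0.7760]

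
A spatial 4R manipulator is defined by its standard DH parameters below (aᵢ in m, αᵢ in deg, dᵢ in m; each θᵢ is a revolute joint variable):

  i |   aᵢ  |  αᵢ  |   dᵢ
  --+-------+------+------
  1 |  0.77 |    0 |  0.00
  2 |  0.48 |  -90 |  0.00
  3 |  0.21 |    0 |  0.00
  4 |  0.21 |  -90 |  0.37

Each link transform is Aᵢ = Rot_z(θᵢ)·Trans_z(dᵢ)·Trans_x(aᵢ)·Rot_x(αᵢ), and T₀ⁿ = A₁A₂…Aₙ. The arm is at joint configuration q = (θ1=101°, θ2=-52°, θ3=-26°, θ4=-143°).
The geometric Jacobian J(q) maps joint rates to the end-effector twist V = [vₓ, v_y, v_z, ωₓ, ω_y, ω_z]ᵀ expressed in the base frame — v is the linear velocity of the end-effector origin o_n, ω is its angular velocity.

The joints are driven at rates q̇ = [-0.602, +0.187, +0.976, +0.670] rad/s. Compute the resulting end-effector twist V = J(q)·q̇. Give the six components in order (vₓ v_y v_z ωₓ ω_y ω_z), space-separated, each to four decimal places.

o_n = [-0.1227, 1.3477, 0.1321]
J₁: ẑ×o_n = [-1.3477, -0.1227, 0.0000], ω = ẑ
J2: z=[0.0000, 0.0000, 1.0000] o=[-0.1469, 0.7559, 0.0000] → [-0.5919, 0.0243, 0.0000, 0.0000, 0.0000, 1.0000]
J3: z=[-0.7547, 0.6561, 0.0000] o=[0.1680, 1.1181, 0.0000] → [0.0867, 0.0997, 0.0174, -0.7547, 0.6561, 0.0000]
J4: z=[-0.7547, 0.6561, 0.0000] o=[0.2918, 1.2606, 0.0921] → [0.0263, 0.0302, 0.2061, -0.7547, 0.6561, 0.0000]
V = J·q̇ = [0.8029, 0.1960, 0.1551, -1.2423, 1.0799, -0.4150]

0.8029 0.1960 0.1551 -1.2423 1.0799 -0.4150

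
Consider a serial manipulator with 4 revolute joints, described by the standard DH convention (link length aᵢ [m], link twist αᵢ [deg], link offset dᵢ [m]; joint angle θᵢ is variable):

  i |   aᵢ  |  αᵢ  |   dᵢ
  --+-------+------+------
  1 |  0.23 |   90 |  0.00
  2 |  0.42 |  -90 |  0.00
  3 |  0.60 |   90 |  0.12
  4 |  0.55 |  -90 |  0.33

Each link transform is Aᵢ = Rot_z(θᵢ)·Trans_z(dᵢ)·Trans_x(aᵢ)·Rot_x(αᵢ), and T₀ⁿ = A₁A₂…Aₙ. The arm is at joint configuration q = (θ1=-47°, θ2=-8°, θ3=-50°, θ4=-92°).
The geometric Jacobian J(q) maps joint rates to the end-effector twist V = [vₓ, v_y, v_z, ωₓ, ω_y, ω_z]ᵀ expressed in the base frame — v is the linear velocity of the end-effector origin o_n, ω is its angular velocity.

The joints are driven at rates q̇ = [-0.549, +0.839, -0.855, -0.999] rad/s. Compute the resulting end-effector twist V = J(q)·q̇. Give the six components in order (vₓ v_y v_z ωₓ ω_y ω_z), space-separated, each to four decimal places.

-0.6265 0.5696 0.5452 0.2917 -0.6015 -1.5022

o_n = [0.0006, -0.9641, -0.5007]
J₁: ẑ×o_n = [0.9641, 0.0006, -0.0000], ω = ẑ
J2: z=[-0.7314, -0.6820, 0.0000] o=[0.1569, -0.1682, 0.0000] → [0.3415, -0.3662, 0.4755, -0.7314, -0.6820, 0.0000]
J3: z=[0.0949, -0.1018, 0.9903] o=[0.4405, -0.4724, -0.0585] → [0.5319, -0.3936, -0.0914, 0.0949, -0.1018, 0.9903]
J4: z=[-0.9875, 0.1164, 0.1066] o=[0.3762, -1.0774, 0.0067] → [-0.0712, -0.5411, -0.0682, -0.9875, 0.1164, 0.1066]
V = J·q̇ = [-0.6265, 0.5696, 0.5452, 0.2917, -0.6015, -1.5022]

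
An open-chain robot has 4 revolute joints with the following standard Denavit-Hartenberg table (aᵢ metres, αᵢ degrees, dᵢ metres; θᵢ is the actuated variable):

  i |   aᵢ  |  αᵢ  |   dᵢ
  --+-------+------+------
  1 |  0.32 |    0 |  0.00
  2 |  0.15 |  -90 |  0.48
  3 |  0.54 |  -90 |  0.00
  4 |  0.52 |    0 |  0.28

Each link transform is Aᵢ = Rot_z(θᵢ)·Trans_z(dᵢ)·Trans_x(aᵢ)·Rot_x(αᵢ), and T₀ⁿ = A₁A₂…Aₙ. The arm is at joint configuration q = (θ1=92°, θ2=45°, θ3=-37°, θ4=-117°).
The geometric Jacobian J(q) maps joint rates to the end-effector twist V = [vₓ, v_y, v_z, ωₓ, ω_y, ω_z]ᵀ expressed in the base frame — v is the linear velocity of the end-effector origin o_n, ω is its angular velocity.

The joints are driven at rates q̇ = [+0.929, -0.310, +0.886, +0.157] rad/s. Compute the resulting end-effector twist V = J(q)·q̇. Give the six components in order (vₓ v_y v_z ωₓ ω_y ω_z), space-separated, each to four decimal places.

-0.3657 -0.4721 -0.3206 -0.6734 -0.5835 0.4936

o_n = [-0.7376, 0.3637, 0.4393]
J₁: ẑ×o_n = [-0.3637, -0.7376, 0.0000], ω = ẑ
J2: z=[0.0000, 0.0000, 1.0000] o=[-0.0112, 0.3198, 0.0000] → [-0.0439, -0.7264, 0.0000, 0.0000, 0.0000, 1.0000]
J3: z=[-0.6820, -0.7314, 0.0000] o=[-0.1209, 0.4221, 0.4800] → [0.0298, -0.0278, -0.4112, -0.6820, -0.7314, 0.0000]
J4: z=[-0.4401, 0.4104, -0.7986] o=[-0.4363, 0.7162, 0.8050] → [-0.4316, 0.0797, 0.2788, -0.4401, 0.4104, -0.7986]
V = J·q̇ = [-0.3657, -0.4721, -0.3206, -0.6734, -0.5835, 0.4936]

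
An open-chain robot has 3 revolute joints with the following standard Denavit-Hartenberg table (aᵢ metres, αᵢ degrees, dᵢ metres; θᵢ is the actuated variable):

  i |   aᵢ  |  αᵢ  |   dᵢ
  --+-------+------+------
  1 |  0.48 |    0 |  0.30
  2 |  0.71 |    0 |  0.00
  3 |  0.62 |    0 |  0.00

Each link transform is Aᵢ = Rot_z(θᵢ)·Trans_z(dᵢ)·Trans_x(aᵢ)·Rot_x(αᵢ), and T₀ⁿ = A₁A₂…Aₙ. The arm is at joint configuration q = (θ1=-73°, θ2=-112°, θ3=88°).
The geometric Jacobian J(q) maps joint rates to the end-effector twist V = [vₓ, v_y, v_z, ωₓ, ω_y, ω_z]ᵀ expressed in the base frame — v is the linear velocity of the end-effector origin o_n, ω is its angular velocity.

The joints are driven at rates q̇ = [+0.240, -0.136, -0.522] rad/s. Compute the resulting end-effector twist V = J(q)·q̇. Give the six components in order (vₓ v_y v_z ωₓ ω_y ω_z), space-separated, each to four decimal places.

o_n = [-0.6425, -1.0125, 0.3000]
J₁: ẑ×o_n = [1.0125, -0.6425, 0.0000], ω = ẑ
J2: z=[0.0000, 0.0000, 1.0000] o=[0.1403, -0.4590, 0.3000] → [0.5535, -0.7829, 0.0000, 0.0000, 0.0000, 1.0000]
J3: z=[0.0000, 0.0000, 1.0000] o=[-0.5670, -0.3971, 0.3000] → [0.6154, -0.0756, 0.0000, 0.0000, 0.0000, 1.0000]
V = J·q̇ = [-0.1535, -0.0083, 0.0000, 0.0000, 0.0000, -0.4180]

-0.1535 -0.0083 0.0000 0.0000 0.0000 -0.4180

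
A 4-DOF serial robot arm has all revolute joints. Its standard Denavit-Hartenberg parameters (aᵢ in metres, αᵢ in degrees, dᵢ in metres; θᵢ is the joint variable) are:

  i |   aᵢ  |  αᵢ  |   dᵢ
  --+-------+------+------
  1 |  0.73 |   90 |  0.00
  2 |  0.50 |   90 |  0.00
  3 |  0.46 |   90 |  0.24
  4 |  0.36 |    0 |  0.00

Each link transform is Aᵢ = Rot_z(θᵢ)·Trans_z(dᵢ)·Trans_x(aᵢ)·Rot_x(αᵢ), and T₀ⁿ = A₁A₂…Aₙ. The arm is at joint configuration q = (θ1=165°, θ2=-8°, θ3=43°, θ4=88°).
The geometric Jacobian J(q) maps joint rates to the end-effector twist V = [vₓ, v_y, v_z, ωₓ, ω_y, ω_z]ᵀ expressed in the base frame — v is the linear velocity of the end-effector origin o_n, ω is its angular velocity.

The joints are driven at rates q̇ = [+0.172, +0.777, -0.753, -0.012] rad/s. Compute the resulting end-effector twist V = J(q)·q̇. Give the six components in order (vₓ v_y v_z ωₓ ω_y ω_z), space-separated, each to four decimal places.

o_n = [-1.3499, 0.6954, -0.7116]
J₁: ẑ×o_n = [-0.6954, -1.3499, 0.0000], ω = ẑ
J2: z=[0.2588, 0.9659, 0.0000] o=[-0.7051, 0.1889, 0.0000] → [-0.6874, 0.1842, 0.7539, 0.2588, 0.9659, 0.0000]
J3: z=[0.1344, -0.0360, -0.9903] o=[-1.1834, 0.3171, -0.0696] → [0.3977, 0.2512, 0.0449, 0.1344, -0.0360, -0.9903]
J4: z=[-0.8416, -0.5316, -0.0949] o=[-1.3917, 0.6977, -0.3541] → [0.1899, -0.3049, 0.0242, -0.8416, -0.5316, -0.0949]
V = J·q̇ = [-0.9555, -0.2746, 0.5517, 0.1100, 0.7840, 0.9188]

-0.9555 -0.2746 0.5517 0.1100 0.7840 0.9188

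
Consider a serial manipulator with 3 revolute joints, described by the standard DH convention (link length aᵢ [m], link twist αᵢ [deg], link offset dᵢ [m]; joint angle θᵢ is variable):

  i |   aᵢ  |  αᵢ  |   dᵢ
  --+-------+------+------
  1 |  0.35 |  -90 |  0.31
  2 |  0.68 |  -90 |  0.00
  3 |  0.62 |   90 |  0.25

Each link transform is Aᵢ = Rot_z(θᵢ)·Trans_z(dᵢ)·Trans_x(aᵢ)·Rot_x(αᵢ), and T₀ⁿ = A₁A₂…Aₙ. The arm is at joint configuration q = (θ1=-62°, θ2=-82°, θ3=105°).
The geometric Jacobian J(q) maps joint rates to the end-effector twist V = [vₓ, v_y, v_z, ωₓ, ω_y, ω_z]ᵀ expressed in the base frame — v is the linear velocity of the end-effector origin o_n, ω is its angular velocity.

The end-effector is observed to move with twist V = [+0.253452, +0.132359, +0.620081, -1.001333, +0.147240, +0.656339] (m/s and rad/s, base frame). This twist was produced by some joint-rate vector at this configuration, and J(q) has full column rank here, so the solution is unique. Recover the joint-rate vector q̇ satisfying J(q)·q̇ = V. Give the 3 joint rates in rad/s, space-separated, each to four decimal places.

o_n = [-0.2143, -0.8726, 0.7897]
J₁: ẑ×o_n = [0.8726, -0.2143, 0.0000], ω = ẑ
J2: z=[0.8829, 0.4695, 0.0000] o=[0.1643, -0.3090, 0.3100] → [0.2252, -0.4235, -0.3199, 0.8829, 0.4695, 0.0000]
J3: z=[0.4649, -0.8744, -0.1392] o=[0.2087, -0.3926, 0.9834] → [0.1026, 0.1489, -0.5930, 0.4649, -0.8744, -0.1392]
q̇ = J⁺·V = [0.5720, -0.8150, -0.6060]

0.5720 -0.8150 -0.6060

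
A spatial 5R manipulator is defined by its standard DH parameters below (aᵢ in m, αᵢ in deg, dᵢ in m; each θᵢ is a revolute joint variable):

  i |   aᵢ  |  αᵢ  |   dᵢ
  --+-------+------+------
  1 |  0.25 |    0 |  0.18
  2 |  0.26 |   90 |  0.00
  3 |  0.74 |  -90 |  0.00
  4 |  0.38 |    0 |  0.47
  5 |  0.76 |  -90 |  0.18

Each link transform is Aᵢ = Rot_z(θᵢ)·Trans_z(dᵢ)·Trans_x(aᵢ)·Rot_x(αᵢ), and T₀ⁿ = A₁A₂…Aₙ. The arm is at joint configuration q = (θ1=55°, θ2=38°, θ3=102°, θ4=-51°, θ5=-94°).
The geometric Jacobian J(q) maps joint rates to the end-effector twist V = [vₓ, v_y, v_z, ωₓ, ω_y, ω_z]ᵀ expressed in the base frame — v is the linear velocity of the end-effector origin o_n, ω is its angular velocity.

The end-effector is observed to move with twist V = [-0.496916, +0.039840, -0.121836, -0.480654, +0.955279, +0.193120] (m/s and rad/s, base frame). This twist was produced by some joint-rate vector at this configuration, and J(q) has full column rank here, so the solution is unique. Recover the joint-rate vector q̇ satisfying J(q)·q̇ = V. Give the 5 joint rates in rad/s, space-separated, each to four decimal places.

-0.6880 0.6730 -0.4300 -0.0010 -1.0000

o_n = [0.8972, -0.2063, 0.3937]
J₁: ẑ×o_n = [0.2063, 0.8972, -0.0000], ω = ẑ
J2: z=[0.0000, 0.0000, 1.0000] o=[0.1434, 0.2048, 0.1800] → [0.4110, 0.7538, -0.0000, 0.0000, 0.0000, 1.0000]
J3: z=[0.9986, 0.0523, 0.0000] o=[0.1298, 0.4644, 0.1800] → [0.0112, -0.2134, -0.7099, 0.9986, 0.0523, 0.0000]
J4: z=[0.0512, -0.9768, -0.2079] o=[0.1378, 0.3108, 0.9038] → [0.3908, -0.1318, 0.7153, 0.0512, -0.9768, -0.2079]
J5: z=[0.0512, -0.9768, -0.2079] o=[0.4594, -0.1825, 1.0400] → [0.6264, -0.0579, 0.4264, 0.0512, -0.9768, -0.2079]
q̇ = J⁺·V = [-0.6880, 0.6730, -0.4300, -0.0010, -1.0000]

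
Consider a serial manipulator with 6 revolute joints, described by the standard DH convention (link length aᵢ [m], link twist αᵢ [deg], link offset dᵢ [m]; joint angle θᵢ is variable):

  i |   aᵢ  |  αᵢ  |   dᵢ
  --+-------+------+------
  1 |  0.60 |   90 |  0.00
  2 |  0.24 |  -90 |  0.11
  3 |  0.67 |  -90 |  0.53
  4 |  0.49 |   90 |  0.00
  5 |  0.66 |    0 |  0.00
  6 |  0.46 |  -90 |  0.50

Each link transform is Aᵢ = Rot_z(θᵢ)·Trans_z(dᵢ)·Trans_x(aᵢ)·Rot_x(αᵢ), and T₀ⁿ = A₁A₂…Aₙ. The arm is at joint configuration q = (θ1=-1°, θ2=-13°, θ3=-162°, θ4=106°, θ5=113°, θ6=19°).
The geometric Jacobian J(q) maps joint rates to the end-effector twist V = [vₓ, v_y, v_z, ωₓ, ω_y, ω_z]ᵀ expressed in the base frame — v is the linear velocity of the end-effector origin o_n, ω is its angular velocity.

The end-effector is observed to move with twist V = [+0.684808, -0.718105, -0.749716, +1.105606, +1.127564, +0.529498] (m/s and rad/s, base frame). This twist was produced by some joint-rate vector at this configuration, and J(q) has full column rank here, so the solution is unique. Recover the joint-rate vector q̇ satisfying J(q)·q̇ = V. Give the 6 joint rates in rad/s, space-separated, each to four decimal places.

o_n = [0.1147, -1.3771, 0.5837]
J₁: ẑ×o_n = [1.3771, 0.1147, -0.0000], ω = ẑ
J2: z=[-0.0175, -0.9998, 0.0000] o=[0.5999, -0.0105, 0.0000] → [-0.5836, 0.0102, -0.4613, -0.0175, -0.9998, 0.0000]
J3: z=[0.2249, -0.0039, 0.9744] o=[0.8318, -0.1245, -0.0540] → [1.2180, -0.8422, -0.2845, 0.2249, -0.0039, 0.9744]
J4: z=[0.2845, -0.9562, -0.0695] o=[0.3266, -0.3228, 0.6058] → [-0.0522, 0.0210, -0.5026, 0.2845, -0.9562, -0.0695]
J5: z=[-0.9578, -0.2804, -0.0629] o=[0.3465, -0.2814, 0.1179] → [-0.1995, 0.4607, 0.9845, -0.9578, -0.2804, -0.0629]
J6: z=[-0.9578, -0.2804, -0.0629] o=[0.5089, -0.8841, 0.3324] → [-0.1015, 0.2654, 0.3617, -0.9578, -0.2804, -0.0629]
q̇ = J⁺·V = [0.1830, 0.1580, 0.1990, -0.9380, -0.9460, -0.4430]

0.1830 0.1580 0.1990 -0.9380 -0.9460 -0.4430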